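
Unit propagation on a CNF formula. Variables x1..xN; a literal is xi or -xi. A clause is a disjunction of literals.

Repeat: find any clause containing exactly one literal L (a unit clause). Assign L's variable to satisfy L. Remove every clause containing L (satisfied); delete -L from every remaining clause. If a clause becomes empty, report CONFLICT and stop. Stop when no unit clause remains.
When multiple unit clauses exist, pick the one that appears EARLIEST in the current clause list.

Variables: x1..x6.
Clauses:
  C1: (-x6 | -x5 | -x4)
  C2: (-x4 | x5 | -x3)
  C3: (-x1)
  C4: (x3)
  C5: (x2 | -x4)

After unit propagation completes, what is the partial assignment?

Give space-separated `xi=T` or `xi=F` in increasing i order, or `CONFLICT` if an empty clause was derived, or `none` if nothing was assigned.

Answer: x1=F x3=T

Derivation:
unit clause [-1] forces x1=F; simplify:
  satisfied 1 clause(s); 4 remain; assigned so far: [1]
unit clause [3] forces x3=T; simplify:
  drop -3 from [-4, 5, -3] -> [-4, 5]
  satisfied 1 clause(s); 3 remain; assigned so far: [1, 3]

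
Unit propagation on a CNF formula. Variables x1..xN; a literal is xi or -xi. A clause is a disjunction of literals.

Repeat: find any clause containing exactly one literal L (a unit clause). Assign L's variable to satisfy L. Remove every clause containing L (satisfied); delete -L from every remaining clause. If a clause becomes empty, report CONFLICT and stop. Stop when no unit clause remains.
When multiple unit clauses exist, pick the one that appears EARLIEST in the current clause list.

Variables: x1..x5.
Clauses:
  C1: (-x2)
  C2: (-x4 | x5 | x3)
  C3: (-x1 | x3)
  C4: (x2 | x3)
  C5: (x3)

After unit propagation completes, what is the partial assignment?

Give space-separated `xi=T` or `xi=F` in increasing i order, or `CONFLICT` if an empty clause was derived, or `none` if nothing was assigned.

unit clause [-2] forces x2=F; simplify:
  drop 2 from [2, 3] -> [3]
  satisfied 1 clause(s); 4 remain; assigned so far: [2]
unit clause [3] forces x3=T; simplify:
  satisfied 4 clause(s); 0 remain; assigned so far: [2, 3]

Answer: x2=F x3=T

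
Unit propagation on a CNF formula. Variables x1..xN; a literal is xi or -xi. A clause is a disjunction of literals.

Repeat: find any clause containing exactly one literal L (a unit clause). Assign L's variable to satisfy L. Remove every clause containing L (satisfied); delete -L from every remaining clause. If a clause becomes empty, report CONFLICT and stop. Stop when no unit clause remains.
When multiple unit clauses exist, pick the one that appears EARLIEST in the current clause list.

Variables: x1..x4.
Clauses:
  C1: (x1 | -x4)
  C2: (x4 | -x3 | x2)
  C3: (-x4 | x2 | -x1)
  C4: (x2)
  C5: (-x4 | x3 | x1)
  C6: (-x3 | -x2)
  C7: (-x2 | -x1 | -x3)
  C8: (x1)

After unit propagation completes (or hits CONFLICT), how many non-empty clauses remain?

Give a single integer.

unit clause [2] forces x2=T; simplify:
  drop -2 from [-3, -2] -> [-3]
  drop -2 from [-2, -1, -3] -> [-1, -3]
  satisfied 3 clause(s); 5 remain; assigned so far: [2]
unit clause [-3] forces x3=F; simplify:
  drop 3 from [-4, 3, 1] -> [-4, 1]
  satisfied 2 clause(s); 3 remain; assigned so far: [2, 3]
unit clause [1] forces x1=T; simplify:
  satisfied 3 clause(s); 0 remain; assigned so far: [1, 2, 3]

Answer: 0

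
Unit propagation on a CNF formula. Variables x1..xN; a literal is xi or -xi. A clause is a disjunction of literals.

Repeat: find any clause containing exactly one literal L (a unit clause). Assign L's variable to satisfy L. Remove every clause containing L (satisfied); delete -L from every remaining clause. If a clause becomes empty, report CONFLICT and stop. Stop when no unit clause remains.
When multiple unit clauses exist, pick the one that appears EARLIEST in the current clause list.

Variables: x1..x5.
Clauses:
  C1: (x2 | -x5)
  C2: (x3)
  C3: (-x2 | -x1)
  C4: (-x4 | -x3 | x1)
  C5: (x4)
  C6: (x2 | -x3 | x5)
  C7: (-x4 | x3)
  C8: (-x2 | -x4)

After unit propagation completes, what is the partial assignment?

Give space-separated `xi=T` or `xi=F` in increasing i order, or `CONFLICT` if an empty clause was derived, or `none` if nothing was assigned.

unit clause [3] forces x3=T; simplify:
  drop -3 from [-4, -3, 1] -> [-4, 1]
  drop -3 from [2, -3, 5] -> [2, 5]
  satisfied 2 clause(s); 6 remain; assigned so far: [3]
unit clause [4] forces x4=T; simplify:
  drop -4 from [-4, 1] -> [1]
  drop -4 from [-2, -4] -> [-2]
  satisfied 1 clause(s); 5 remain; assigned so far: [3, 4]
unit clause [1] forces x1=T; simplify:
  drop -1 from [-2, -1] -> [-2]
  satisfied 1 clause(s); 4 remain; assigned so far: [1, 3, 4]
unit clause [-2] forces x2=F; simplify:
  drop 2 from [2, -5] -> [-5]
  drop 2 from [2, 5] -> [5]
  satisfied 2 clause(s); 2 remain; assigned so far: [1, 2, 3, 4]
unit clause [-5] forces x5=F; simplify:
  drop 5 from [5] -> [] (empty!)
  satisfied 1 clause(s); 1 remain; assigned so far: [1, 2, 3, 4, 5]
CONFLICT (empty clause)

Answer: CONFLICT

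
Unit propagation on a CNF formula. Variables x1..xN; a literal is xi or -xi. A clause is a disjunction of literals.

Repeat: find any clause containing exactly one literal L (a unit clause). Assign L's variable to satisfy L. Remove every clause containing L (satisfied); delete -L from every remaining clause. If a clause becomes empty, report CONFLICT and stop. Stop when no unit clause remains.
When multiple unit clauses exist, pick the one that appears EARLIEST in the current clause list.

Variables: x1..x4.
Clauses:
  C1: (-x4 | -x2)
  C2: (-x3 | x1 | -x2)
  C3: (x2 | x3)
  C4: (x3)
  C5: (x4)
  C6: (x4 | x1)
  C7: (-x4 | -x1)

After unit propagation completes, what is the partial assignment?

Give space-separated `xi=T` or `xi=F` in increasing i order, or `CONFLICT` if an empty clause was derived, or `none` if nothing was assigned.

unit clause [3] forces x3=T; simplify:
  drop -3 from [-3, 1, -2] -> [1, -2]
  satisfied 2 clause(s); 5 remain; assigned so far: [3]
unit clause [4] forces x4=T; simplify:
  drop -4 from [-4, -2] -> [-2]
  drop -4 from [-4, -1] -> [-1]
  satisfied 2 clause(s); 3 remain; assigned so far: [3, 4]
unit clause [-2] forces x2=F; simplify:
  satisfied 2 clause(s); 1 remain; assigned so far: [2, 3, 4]
unit clause [-1] forces x1=F; simplify:
  satisfied 1 clause(s); 0 remain; assigned so far: [1, 2, 3, 4]

Answer: x1=F x2=F x3=T x4=T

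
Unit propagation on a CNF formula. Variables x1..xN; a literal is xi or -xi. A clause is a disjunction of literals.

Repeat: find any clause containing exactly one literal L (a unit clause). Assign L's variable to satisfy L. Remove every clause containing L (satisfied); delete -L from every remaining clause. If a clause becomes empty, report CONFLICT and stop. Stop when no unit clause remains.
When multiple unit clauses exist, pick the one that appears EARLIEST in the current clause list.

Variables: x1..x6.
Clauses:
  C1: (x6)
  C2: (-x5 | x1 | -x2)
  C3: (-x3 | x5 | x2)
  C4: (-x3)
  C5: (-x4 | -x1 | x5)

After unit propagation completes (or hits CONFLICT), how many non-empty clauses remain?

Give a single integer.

Answer: 2

Derivation:
unit clause [6] forces x6=T; simplify:
  satisfied 1 clause(s); 4 remain; assigned so far: [6]
unit clause [-3] forces x3=F; simplify:
  satisfied 2 clause(s); 2 remain; assigned so far: [3, 6]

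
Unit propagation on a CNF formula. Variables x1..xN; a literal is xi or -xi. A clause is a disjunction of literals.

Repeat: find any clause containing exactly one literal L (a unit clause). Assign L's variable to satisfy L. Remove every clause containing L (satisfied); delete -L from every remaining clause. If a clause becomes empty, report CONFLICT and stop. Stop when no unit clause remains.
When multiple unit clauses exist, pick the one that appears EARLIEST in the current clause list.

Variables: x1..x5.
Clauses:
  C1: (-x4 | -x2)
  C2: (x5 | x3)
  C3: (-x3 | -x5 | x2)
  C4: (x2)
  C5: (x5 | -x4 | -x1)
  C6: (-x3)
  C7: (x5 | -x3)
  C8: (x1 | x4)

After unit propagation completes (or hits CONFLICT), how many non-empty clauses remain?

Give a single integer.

unit clause [2] forces x2=T; simplify:
  drop -2 from [-4, -2] -> [-4]
  satisfied 2 clause(s); 6 remain; assigned so far: [2]
unit clause [-4] forces x4=F; simplify:
  drop 4 from [1, 4] -> [1]
  satisfied 2 clause(s); 4 remain; assigned so far: [2, 4]
unit clause [-3] forces x3=F; simplify:
  drop 3 from [5, 3] -> [5]
  satisfied 2 clause(s); 2 remain; assigned so far: [2, 3, 4]
unit clause [5] forces x5=T; simplify:
  satisfied 1 clause(s); 1 remain; assigned so far: [2, 3, 4, 5]
unit clause [1] forces x1=T; simplify:
  satisfied 1 clause(s); 0 remain; assigned so far: [1, 2, 3, 4, 5]

Answer: 0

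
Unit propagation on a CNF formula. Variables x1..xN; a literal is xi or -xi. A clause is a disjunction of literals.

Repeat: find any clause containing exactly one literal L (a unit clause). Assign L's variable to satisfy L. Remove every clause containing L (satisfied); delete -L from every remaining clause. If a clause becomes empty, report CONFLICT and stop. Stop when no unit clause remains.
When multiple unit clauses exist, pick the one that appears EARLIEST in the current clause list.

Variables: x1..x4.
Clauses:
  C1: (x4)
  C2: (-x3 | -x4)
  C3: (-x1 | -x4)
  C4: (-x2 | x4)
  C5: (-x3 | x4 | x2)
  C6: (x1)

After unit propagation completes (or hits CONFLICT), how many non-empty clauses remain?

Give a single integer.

unit clause [4] forces x4=T; simplify:
  drop -4 from [-3, -4] -> [-3]
  drop -4 from [-1, -4] -> [-1]
  satisfied 3 clause(s); 3 remain; assigned so far: [4]
unit clause [-3] forces x3=F; simplify:
  satisfied 1 clause(s); 2 remain; assigned so far: [3, 4]
unit clause [-1] forces x1=F; simplify:
  drop 1 from [1] -> [] (empty!)
  satisfied 1 clause(s); 1 remain; assigned so far: [1, 3, 4]
CONFLICT (empty clause)

Answer: 0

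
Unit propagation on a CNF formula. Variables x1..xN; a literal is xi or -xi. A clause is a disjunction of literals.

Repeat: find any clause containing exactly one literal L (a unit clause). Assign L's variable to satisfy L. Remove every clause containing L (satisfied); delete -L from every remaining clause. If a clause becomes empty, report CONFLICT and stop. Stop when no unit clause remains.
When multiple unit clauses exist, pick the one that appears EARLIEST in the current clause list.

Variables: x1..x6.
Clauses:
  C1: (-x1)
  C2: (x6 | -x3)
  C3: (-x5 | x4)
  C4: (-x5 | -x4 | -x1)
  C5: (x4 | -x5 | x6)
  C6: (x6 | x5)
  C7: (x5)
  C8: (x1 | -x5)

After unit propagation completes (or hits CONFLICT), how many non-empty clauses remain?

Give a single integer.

Answer: 3

Derivation:
unit clause [-1] forces x1=F; simplify:
  drop 1 from [1, -5] -> [-5]
  satisfied 2 clause(s); 6 remain; assigned so far: [1]
unit clause [5] forces x5=T; simplify:
  drop -5 from [-5, 4] -> [4]
  drop -5 from [4, -5, 6] -> [4, 6]
  drop -5 from [-5] -> [] (empty!)
  satisfied 2 clause(s); 4 remain; assigned so far: [1, 5]
CONFLICT (empty clause)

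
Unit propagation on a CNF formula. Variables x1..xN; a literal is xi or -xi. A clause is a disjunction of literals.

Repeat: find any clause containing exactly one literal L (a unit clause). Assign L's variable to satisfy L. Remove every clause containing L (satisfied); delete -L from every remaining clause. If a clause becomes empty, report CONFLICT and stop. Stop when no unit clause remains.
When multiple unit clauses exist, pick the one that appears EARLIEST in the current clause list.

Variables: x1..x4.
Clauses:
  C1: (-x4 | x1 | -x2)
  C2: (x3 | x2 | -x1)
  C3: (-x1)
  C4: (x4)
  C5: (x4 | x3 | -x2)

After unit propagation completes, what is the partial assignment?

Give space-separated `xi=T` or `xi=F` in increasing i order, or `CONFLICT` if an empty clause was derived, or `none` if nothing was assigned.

Answer: x1=F x2=F x4=T

Derivation:
unit clause [-1] forces x1=F; simplify:
  drop 1 from [-4, 1, -2] -> [-4, -2]
  satisfied 2 clause(s); 3 remain; assigned so far: [1]
unit clause [4] forces x4=T; simplify:
  drop -4 from [-4, -2] -> [-2]
  satisfied 2 clause(s); 1 remain; assigned so far: [1, 4]
unit clause [-2] forces x2=F; simplify:
  satisfied 1 clause(s); 0 remain; assigned so far: [1, 2, 4]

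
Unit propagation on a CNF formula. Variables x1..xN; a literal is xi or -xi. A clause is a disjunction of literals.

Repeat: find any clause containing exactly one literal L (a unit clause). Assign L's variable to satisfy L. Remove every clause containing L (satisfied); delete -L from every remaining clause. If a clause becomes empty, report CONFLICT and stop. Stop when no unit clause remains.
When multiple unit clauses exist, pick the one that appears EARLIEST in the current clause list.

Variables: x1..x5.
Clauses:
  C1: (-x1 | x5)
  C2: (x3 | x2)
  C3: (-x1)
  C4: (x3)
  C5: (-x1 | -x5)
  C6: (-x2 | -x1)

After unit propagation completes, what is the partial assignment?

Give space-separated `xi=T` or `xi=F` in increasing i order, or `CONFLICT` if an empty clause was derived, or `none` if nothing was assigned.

unit clause [-1] forces x1=F; simplify:
  satisfied 4 clause(s); 2 remain; assigned so far: [1]
unit clause [3] forces x3=T; simplify:
  satisfied 2 clause(s); 0 remain; assigned so far: [1, 3]

Answer: x1=F x3=T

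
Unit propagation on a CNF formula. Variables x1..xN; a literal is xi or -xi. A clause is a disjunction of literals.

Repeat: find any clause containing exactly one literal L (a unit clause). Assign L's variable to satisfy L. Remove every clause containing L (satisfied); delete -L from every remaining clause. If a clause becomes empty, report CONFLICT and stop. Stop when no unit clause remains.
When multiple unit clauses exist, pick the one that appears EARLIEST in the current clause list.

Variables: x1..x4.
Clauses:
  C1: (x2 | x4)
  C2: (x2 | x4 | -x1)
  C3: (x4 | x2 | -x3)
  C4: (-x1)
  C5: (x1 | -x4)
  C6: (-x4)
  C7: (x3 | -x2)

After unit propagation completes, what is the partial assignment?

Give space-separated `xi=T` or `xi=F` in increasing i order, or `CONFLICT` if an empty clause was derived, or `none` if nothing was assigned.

Answer: x1=F x2=T x3=T x4=F

Derivation:
unit clause [-1] forces x1=F; simplify:
  drop 1 from [1, -4] -> [-4]
  satisfied 2 clause(s); 5 remain; assigned so far: [1]
unit clause [-4] forces x4=F; simplify:
  drop 4 from [2, 4] -> [2]
  drop 4 from [4, 2, -3] -> [2, -3]
  satisfied 2 clause(s); 3 remain; assigned so far: [1, 4]
unit clause [2] forces x2=T; simplify:
  drop -2 from [3, -2] -> [3]
  satisfied 2 clause(s); 1 remain; assigned so far: [1, 2, 4]
unit clause [3] forces x3=T; simplify:
  satisfied 1 clause(s); 0 remain; assigned so far: [1, 2, 3, 4]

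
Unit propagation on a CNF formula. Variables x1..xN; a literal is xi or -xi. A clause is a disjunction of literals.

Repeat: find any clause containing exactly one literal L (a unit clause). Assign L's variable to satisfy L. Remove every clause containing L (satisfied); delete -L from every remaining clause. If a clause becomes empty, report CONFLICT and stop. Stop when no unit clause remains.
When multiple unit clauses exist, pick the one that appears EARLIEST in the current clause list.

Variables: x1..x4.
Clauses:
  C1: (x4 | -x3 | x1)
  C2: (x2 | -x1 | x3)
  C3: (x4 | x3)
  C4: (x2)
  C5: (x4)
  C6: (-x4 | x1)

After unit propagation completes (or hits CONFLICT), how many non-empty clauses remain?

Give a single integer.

Answer: 0

Derivation:
unit clause [2] forces x2=T; simplify:
  satisfied 2 clause(s); 4 remain; assigned so far: [2]
unit clause [4] forces x4=T; simplify:
  drop -4 from [-4, 1] -> [1]
  satisfied 3 clause(s); 1 remain; assigned so far: [2, 4]
unit clause [1] forces x1=T; simplify:
  satisfied 1 clause(s); 0 remain; assigned so far: [1, 2, 4]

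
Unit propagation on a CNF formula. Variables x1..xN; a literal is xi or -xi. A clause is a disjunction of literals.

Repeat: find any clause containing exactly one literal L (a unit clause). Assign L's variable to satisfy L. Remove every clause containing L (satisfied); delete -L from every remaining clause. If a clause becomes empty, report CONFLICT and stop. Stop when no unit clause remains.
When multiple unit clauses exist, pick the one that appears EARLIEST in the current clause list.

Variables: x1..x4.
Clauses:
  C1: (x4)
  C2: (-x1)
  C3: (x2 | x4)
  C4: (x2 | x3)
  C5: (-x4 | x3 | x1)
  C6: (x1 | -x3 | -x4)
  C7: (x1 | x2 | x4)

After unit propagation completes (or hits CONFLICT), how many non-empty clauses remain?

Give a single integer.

unit clause [4] forces x4=T; simplify:
  drop -4 from [-4, 3, 1] -> [3, 1]
  drop -4 from [1, -3, -4] -> [1, -3]
  satisfied 3 clause(s); 4 remain; assigned so far: [4]
unit clause [-1] forces x1=F; simplify:
  drop 1 from [3, 1] -> [3]
  drop 1 from [1, -3] -> [-3]
  satisfied 1 clause(s); 3 remain; assigned so far: [1, 4]
unit clause [3] forces x3=T; simplify:
  drop -3 from [-3] -> [] (empty!)
  satisfied 2 clause(s); 1 remain; assigned so far: [1, 3, 4]
CONFLICT (empty clause)

Answer: 0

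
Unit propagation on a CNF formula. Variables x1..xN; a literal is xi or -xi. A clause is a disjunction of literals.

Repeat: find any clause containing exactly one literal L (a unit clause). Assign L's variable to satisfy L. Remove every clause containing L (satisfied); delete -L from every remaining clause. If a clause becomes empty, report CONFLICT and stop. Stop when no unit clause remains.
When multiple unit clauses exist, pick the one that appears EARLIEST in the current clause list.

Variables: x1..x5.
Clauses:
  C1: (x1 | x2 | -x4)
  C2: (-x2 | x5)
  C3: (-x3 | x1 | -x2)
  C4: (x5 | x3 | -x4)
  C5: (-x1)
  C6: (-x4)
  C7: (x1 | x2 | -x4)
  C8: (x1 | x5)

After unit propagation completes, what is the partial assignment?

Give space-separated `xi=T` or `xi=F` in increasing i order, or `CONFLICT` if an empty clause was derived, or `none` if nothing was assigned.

unit clause [-1] forces x1=F; simplify:
  drop 1 from [1, 2, -4] -> [2, -4]
  drop 1 from [-3, 1, -2] -> [-3, -2]
  drop 1 from [1, 2, -4] -> [2, -4]
  drop 1 from [1, 5] -> [5]
  satisfied 1 clause(s); 7 remain; assigned so far: [1]
unit clause [-4] forces x4=F; simplify:
  satisfied 4 clause(s); 3 remain; assigned so far: [1, 4]
unit clause [5] forces x5=T; simplify:
  satisfied 2 clause(s); 1 remain; assigned so far: [1, 4, 5]

Answer: x1=F x4=F x5=T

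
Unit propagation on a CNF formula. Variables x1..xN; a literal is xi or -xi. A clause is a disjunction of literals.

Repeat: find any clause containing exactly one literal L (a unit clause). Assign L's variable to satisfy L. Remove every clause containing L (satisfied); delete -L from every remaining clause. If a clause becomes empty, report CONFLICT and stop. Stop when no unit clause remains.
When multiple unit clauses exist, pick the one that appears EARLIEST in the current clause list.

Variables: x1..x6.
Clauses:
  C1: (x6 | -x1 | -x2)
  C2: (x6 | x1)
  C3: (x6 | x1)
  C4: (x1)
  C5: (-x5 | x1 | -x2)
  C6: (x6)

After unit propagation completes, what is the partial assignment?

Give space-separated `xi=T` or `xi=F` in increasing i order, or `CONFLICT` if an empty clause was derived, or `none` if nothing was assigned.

unit clause [1] forces x1=T; simplify:
  drop -1 from [6, -1, -2] -> [6, -2]
  satisfied 4 clause(s); 2 remain; assigned so far: [1]
unit clause [6] forces x6=T; simplify:
  satisfied 2 clause(s); 0 remain; assigned so far: [1, 6]

Answer: x1=T x6=T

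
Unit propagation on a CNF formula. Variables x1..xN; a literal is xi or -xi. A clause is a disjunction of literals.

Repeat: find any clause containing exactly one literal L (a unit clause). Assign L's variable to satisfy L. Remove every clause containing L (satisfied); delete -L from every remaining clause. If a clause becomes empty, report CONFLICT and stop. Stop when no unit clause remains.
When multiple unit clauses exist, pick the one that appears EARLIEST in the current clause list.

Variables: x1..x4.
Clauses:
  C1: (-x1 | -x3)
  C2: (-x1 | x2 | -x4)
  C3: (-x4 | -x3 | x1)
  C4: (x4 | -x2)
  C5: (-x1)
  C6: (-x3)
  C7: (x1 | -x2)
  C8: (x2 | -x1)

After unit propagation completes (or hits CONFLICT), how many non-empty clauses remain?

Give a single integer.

unit clause [-1] forces x1=F; simplify:
  drop 1 from [-4, -3, 1] -> [-4, -3]
  drop 1 from [1, -2] -> [-2]
  satisfied 4 clause(s); 4 remain; assigned so far: [1]
unit clause [-3] forces x3=F; simplify:
  satisfied 2 clause(s); 2 remain; assigned so far: [1, 3]
unit clause [-2] forces x2=F; simplify:
  satisfied 2 clause(s); 0 remain; assigned so far: [1, 2, 3]

Answer: 0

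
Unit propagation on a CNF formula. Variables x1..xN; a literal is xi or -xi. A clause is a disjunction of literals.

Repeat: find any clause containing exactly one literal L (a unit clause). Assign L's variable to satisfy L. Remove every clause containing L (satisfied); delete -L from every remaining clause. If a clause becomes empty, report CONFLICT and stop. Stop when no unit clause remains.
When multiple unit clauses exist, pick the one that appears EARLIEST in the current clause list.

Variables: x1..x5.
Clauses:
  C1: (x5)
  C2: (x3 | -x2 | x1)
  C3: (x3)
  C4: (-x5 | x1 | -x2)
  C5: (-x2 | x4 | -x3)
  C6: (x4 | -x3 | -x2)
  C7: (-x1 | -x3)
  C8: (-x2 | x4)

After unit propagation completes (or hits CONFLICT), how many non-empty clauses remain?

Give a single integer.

unit clause [5] forces x5=T; simplify:
  drop -5 from [-5, 1, -2] -> [1, -2]
  satisfied 1 clause(s); 7 remain; assigned so far: [5]
unit clause [3] forces x3=T; simplify:
  drop -3 from [-2, 4, -3] -> [-2, 4]
  drop -3 from [4, -3, -2] -> [4, -2]
  drop -3 from [-1, -3] -> [-1]
  satisfied 2 clause(s); 5 remain; assigned so far: [3, 5]
unit clause [-1] forces x1=F; simplify:
  drop 1 from [1, -2] -> [-2]
  satisfied 1 clause(s); 4 remain; assigned so far: [1, 3, 5]
unit clause [-2] forces x2=F; simplify:
  satisfied 4 clause(s); 0 remain; assigned so far: [1, 2, 3, 5]

Answer: 0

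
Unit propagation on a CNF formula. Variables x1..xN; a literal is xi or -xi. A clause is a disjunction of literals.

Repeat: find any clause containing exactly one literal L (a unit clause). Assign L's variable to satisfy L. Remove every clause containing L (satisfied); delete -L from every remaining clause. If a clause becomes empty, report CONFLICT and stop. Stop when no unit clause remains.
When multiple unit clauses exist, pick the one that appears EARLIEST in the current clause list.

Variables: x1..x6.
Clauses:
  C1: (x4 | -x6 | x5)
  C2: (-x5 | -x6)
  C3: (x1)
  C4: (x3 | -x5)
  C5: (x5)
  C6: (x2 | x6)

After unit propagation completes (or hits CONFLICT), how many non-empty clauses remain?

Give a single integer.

Answer: 0

Derivation:
unit clause [1] forces x1=T; simplify:
  satisfied 1 clause(s); 5 remain; assigned so far: [1]
unit clause [5] forces x5=T; simplify:
  drop -5 from [-5, -6] -> [-6]
  drop -5 from [3, -5] -> [3]
  satisfied 2 clause(s); 3 remain; assigned so far: [1, 5]
unit clause [-6] forces x6=F; simplify:
  drop 6 from [2, 6] -> [2]
  satisfied 1 clause(s); 2 remain; assigned so far: [1, 5, 6]
unit clause [3] forces x3=T; simplify:
  satisfied 1 clause(s); 1 remain; assigned so far: [1, 3, 5, 6]
unit clause [2] forces x2=T; simplify:
  satisfied 1 clause(s); 0 remain; assigned so far: [1, 2, 3, 5, 6]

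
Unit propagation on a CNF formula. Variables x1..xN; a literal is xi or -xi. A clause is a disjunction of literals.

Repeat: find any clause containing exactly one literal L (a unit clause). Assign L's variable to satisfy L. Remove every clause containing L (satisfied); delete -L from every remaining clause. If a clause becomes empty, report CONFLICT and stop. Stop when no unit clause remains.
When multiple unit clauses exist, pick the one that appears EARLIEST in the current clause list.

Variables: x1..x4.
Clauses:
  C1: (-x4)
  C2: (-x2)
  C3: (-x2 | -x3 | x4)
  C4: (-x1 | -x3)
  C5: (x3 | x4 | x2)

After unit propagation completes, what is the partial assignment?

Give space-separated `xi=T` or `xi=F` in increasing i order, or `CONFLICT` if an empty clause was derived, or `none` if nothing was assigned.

unit clause [-4] forces x4=F; simplify:
  drop 4 from [-2, -3, 4] -> [-2, -3]
  drop 4 from [3, 4, 2] -> [3, 2]
  satisfied 1 clause(s); 4 remain; assigned so far: [4]
unit clause [-2] forces x2=F; simplify:
  drop 2 from [3, 2] -> [3]
  satisfied 2 clause(s); 2 remain; assigned so far: [2, 4]
unit clause [3] forces x3=T; simplify:
  drop -3 from [-1, -3] -> [-1]
  satisfied 1 clause(s); 1 remain; assigned so far: [2, 3, 4]
unit clause [-1] forces x1=F; simplify:
  satisfied 1 clause(s); 0 remain; assigned so far: [1, 2, 3, 4]

Answer: x1=F x2=F x3=T x4=F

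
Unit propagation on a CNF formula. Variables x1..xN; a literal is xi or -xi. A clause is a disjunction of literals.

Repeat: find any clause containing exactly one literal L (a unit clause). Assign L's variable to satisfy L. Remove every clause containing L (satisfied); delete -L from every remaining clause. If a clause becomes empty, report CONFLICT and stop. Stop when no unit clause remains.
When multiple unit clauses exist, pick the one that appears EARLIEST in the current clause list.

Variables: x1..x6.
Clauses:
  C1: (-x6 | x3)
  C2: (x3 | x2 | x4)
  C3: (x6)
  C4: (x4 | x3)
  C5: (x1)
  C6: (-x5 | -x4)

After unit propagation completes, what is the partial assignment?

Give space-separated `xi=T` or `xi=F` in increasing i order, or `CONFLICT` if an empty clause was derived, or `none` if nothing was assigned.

unit clause [6] forces x6=T; simplify:
  drop -6 from [-6, 3] -> [3]
  satisfied 1 clause(s); 5 remain; assigned so far: [6]
unit clause [3] forces x3=T; simplify:
  satisfied 3 clause(s); 2 remain; assigned so far: [3, 6]
unit clause [1] forces x1=T; simplify:
  satisfied 1 clause(s); 1 remain; assigned so far: [1, 3, 6]

Answer: x1=T x3=T x6=T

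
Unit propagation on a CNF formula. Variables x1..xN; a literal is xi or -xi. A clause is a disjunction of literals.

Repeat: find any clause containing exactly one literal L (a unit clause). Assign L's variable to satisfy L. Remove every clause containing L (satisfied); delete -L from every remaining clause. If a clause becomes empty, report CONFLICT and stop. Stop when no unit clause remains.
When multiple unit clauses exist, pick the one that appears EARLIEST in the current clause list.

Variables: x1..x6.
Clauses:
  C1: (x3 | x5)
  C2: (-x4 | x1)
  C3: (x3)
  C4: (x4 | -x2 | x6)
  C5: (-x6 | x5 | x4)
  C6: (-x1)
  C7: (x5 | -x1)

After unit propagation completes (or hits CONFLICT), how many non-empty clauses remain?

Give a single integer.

unit clause [3] forces x3=T; simplify:
  satisfied 2 clause(s); 5 remain; assigned so far: [3]
unit clause [-1] forces x1=F; simplify:
  drop 1 from [-4, 1] -> [-4]
  satisfied 2 clause(s); 3 remain; assigned so far: [1, 3]
unit clause [-4] forces x4=F; simplify:
  drop 4 from [4, -2, 6] -> [-2, 6]
  drop 4 from [-6, 5, 4] -> [-6, 5]
  satisfied 1 clause(s); 2 remain; assigned so far: [1, 3, 4]

Answer: 2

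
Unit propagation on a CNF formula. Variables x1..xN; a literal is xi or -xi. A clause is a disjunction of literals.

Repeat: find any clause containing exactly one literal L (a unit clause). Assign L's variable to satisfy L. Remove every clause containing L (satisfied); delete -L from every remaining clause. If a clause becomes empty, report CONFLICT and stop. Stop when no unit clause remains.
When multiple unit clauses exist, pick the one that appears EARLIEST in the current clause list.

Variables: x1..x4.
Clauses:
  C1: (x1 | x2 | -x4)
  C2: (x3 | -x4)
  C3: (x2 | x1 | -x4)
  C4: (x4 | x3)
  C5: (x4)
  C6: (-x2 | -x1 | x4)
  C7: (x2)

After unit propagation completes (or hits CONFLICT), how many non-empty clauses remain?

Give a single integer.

unit clause [4] forces x4=T; simplify:
  drop -4 from [1, 2, -4] -> [1, 2]
  drop -4 from [3, -4] -> [3]
  drop -4 from [2, 1, -4] -> [2, 1]
  satisfied 3 clause(s); 4 remain; assigned so far: [4]
unit clause [3] forces x3=T; simplify:
  satisfied 1 clause(s); 3 remain; assigned so far: [3, 4]
unit clause [2] forces x2=T; simplify:
  satisfied 3 clause(s); 0 remain; assigned so far: [2, 3, 4]

Answer: 0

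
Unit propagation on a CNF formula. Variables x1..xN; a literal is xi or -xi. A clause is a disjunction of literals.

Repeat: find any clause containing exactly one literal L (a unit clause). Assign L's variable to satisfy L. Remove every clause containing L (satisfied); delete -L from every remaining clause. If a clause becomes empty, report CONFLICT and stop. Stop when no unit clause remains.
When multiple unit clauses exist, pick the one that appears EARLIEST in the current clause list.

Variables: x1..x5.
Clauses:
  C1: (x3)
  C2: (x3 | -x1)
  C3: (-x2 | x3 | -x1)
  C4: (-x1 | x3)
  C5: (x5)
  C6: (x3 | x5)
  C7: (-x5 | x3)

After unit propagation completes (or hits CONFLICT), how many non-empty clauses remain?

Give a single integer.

unit clause [3] forces x3=T; simplify:
  satisfied 6 clause(s); 1 remain; assigned so far: [3]
unit clause [5] forces x5=T; simplify:
  satisfied 1 clause(s); 0 remain; assigned so far: [3, 5]

Answer: 0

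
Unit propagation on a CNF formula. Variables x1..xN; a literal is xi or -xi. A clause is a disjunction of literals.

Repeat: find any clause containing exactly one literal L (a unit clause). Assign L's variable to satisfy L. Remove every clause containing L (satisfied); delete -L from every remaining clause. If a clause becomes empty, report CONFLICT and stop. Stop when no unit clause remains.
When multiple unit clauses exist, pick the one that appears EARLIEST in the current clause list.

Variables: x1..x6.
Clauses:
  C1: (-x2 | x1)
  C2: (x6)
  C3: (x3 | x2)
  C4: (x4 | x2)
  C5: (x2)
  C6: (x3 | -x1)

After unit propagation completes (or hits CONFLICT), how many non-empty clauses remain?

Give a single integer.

unit clause [6] forces x6=T; simplify:
  satisfied 1 clause(s); 5 remain; assigned so far: [6]
unit clause [2] forces x2=T; simplify:
  drop -2 from [-2, 1] -> [1]
  satisfied 3 clause(s); 2 remain; assigned so far: [2, 6]
unit clause [1] forces x1=T; simplify:
  drop -1 from [3, -1] -> [3]
  satisfied 1 clause(s); 1 remain; assigned so far: [1, 2, 6]
unit clause [3] forces x3=T; simplify:
  satisfied 1 clause(s); 0 remain; assigned so far: [1, 2, 3, 6]

Answer: 0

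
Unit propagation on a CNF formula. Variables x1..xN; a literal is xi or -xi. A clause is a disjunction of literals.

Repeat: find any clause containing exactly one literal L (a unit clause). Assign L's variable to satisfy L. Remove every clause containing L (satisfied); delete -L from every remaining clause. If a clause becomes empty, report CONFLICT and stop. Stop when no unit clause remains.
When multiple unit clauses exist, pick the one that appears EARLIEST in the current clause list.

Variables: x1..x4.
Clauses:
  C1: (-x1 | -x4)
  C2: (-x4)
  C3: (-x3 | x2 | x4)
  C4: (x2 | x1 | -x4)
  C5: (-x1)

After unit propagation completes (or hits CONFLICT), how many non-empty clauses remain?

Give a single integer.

Answer: 1

Derivation:
unit clause [-4] forces x4=F; simplify:
  drop 4 from [-3, 2, 4] -> [-3, 2]
  satisfied 3 clause(s); 2 remain; assigned so far: [4]
unit clause [-1] forces x1=F; simplify:
  satisfied 1 clause(s); 1 remain; assigned so far: [1, 4]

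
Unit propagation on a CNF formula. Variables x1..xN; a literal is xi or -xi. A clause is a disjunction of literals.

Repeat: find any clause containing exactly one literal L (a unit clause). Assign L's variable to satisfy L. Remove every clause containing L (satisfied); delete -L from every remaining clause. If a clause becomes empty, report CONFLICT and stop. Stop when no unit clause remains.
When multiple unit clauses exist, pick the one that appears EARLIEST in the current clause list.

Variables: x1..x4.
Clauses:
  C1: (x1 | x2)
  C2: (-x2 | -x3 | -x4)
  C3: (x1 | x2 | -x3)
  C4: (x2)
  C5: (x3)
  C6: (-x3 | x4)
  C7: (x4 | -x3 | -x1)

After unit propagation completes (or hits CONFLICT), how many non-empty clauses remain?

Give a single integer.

Answer: 1

Derivation:
unit clause [2] forces x2=T; simplify:
  drop -2 from [-2, -3, -4] -> [-3, -4]
  satisfied 3 clause(s); 4 remain; assigned so far: [2]
unit clause [3] forces x3=T; simplify:
  drop -3 from [-3, -4] -> [-4]
  drop -3 from [-3, 4] -> [4]
  drop -3 from [4, -3, -1] -> [4, -1]
  satisfied 1 clause(s); 3 remain; assigned so far: [2, 3]
unit clause [-4] forces x4=F; simplify:
  drop 4 from [4] -> [] (empty!)
  drop 4 from [4, -1] -> [-1]
  satisfied 1 clause(s); 2 remain; assigned so far: [2, 3, 4]
CONFLICT (empty clause)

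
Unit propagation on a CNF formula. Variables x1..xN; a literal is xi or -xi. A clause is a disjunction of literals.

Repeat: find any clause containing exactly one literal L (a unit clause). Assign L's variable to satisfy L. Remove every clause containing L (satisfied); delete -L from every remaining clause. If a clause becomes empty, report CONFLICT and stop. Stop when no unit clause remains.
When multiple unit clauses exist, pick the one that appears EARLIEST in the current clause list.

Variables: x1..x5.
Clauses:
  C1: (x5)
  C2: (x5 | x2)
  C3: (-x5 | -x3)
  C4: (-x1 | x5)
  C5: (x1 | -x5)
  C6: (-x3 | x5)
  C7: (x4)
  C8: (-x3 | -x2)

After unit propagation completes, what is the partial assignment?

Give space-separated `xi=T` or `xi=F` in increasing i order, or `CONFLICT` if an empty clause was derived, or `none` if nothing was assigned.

Answer: x1=T x3=F x4=T x5=T

Derivation:
unit clause [5] forces x5=T; simplify:
  drop -5 from [-5, -3] -> [-3]
  drop -5 from [1, -5] -> [1]
  satisfied 4 clause(s); 4 remain; assigned so far: [5]
unit clause [-3] forces x3=F; simplify:
  satisfied 2 clause(s); 2 remain; assigned so far: [3, 5]
unit clause [1] forces x1=T; simplify:
  satisfied 1 clause(s); 1 remain; assigned so far: [1, 3, 5]
unit clause [4] forces x4=T; simplify:
  satisfied 1 clause(s); 0 remain; assigned so far: [1, 3, 4, 5]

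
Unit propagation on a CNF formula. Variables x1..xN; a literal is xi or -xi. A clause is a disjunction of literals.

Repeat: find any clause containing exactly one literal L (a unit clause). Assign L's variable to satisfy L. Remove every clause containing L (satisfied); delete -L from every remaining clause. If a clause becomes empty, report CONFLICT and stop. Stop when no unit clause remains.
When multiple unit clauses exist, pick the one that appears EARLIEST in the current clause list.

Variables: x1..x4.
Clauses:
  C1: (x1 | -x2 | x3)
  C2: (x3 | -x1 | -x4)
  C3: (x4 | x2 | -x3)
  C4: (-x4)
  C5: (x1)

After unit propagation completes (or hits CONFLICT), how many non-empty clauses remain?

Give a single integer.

unit clause [-4] forces x4=F; simplify:
  drop 4 from [4, 2, -3] -> [2, -3]
  satisfied 2 clause(s); 3 remain; assigned so far: [4]
unit clause [1] forces x1=T; simplify:
  satisfied 2 clause(s); 1 remain; assigned so far: [1, 4]

Answer: 1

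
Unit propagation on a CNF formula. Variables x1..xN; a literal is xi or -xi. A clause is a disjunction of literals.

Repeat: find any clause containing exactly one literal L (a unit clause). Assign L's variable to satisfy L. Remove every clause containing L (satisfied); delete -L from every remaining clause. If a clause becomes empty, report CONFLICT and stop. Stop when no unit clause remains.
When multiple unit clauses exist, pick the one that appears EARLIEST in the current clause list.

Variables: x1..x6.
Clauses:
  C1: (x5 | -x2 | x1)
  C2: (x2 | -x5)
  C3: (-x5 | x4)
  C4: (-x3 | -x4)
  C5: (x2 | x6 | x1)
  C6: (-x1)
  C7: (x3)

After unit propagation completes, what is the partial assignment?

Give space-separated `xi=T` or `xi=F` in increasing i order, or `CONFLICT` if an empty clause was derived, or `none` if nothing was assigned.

Answer: x1=F x2=F x3=T x4=F x5=F x6=T

Derivation:
unit clause [-1] forces x1=F; simplify:
  drop 1 from [5, -2, 1] -> [5, -2]
  drop 1 from [2, 6, 1] -> [2, 6]
  satisfied 1 clause(s); 6 remain; assigned so far: [1]
unit clause [3] forces x3=T; simplify:
  drop -3 from [-3, -4] -> [-4]
  satisfied 1 clause(s); 5 remain; assigned so far: [1, 3]
unit clause [-4] forces x4=F; simplify:
  drop 4 from [-5, 4] -> [-5]
  satisfied 1 clause(s); 4 remain; assigned so far: [1, 3, 4]
unit clause [-5] forces x5=F; simplify:
  drop 5 from [5, -2] -> [-2]
  satisfied 2 clause(s); 2 remain; assigned so far: [1, 3, 4, 5]
unit clause [-2] forces x2=F; simplify:
  drop 2 from [2, 6] -> [6]
  satisfied 1 clause(s); 1 remain; assigned so far: [1, 2, 3, 4, 5]
unit clause [6] forces x6=T; simplify:
  satisfied 1 clause(s); 0 remain; assigned so far: [1, 2, 3, 4, 5, 6]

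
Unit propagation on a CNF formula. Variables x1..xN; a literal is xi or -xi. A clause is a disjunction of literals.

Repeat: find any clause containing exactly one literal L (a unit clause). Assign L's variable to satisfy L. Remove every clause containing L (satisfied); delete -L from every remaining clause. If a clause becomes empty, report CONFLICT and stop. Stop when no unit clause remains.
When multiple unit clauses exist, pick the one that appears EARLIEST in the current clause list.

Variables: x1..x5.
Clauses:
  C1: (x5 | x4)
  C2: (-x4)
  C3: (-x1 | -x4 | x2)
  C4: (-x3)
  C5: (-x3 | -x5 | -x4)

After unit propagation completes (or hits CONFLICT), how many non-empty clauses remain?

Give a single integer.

Answer: 0

Derivation:
unit clause [-4] forces x4=F; simplify:
  drop 4 from [5, 4] -> [5]
  satisfied 3 clause(s); 2 remain; assigned so far: [4]
unit clause [5] forces x5=T; simplify:
  satisfied 1 clause(s); 1 remain; assigned so far: [4, 5]
unit clause [-3] forces x3=F; simplify:
  satisfied 1 clause(s); 0 remain; assigned so far: [3, 4, 5]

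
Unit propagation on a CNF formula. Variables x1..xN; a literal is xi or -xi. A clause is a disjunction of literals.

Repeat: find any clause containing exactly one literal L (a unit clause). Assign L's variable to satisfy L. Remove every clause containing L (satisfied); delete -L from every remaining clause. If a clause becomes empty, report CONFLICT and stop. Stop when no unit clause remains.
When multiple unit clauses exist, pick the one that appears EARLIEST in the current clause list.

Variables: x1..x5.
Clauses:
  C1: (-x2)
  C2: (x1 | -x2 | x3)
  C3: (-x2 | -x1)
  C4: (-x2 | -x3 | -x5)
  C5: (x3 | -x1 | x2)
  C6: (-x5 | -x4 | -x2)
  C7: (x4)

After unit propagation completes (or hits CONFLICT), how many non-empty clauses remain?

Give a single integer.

unit clause [-2] forces x2=F; simplify:
  drop 2 from [3, -1, 2] -> [3, -1]
  satisfied 5 clause(s); 2 remain; assigned so far: [2]
unit clause [4] forces x4=T; simplify:
  satisfied 1 clause(s); 1 remain; assigned so far: [2, 4]

Answer: 1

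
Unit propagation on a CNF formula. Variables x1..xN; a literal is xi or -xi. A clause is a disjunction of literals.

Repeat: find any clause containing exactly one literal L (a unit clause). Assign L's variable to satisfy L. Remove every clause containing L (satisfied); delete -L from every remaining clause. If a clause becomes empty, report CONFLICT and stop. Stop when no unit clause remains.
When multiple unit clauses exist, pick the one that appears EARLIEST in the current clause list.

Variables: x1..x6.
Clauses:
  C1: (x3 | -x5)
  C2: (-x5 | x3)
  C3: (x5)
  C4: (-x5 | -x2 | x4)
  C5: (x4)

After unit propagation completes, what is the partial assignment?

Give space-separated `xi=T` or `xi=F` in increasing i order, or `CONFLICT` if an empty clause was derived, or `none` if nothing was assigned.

Answer: x3=T x4=T x5=T

Derivation:
unit clause [5] forces x5=T; simplify:
  drop -5 from [3, -5] -> [3]
  drop -5 from [-5, 3] -> [3]
  drop -5 from [-5, -2, 4] -> [-2, 4]
  satisfied 1 clause(s); 4 remain; assigned so far: [5]
unit clause [3] forces x3=T; simplify:
  satisfied 2 clause(s); 2 remain; assigned so far: [3, 5]
unit clause [4] forces x4=T; simplify:
  satisfied 2 clause(s); 0 remain; assigned so far: [3, 4, 5]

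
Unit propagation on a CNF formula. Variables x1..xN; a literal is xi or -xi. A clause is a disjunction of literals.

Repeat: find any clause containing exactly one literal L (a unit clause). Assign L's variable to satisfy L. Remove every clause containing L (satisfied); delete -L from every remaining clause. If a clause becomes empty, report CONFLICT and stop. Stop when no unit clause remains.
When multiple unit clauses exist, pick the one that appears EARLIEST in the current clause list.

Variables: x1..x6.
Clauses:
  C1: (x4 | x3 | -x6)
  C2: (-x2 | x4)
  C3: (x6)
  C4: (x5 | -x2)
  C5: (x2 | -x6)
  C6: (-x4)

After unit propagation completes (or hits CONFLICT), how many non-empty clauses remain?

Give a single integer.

unit clause [6] forces x6=T; simplify:
  drop -6 from [4, 3, -6] -> [4, 3]
  drop -6 from [2, -6] -> [2]
  satisfied 1 clause(s); 5 remain; assigned so far: [6]
unit clause [2] forces x2=T; simplify:
  drop -2 from [-2, 4] -> [4]
  drop -2 from [5, -2] -> [5]
  satisfied 1 clause(s); 4 remain; assigned so far: [2, 6]
unit clause [4] forces x4=T; simplify:
  drop -4 from [-4] -> [] (empty!)
  satisfied 2 clause(s); 2 remain; assigned so far: [2, 4, 6]
CONFLICT (empty clause)

Answer: 1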